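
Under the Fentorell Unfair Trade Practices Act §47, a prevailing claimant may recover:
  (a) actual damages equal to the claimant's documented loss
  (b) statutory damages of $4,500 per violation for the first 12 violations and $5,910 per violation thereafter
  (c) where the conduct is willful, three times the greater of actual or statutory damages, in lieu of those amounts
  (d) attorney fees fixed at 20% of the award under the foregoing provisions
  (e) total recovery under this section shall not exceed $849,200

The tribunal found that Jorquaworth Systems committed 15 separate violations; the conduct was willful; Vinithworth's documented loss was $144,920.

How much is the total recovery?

$521,712

First 12 violations: 12 × $4,500 = $54,000
Remaining violations: (15 − 12) × $5,910 = $17,730
Statutory damages: $54,000 + $17,730 = $71,730
Greater of actual damages ($144,920) or statutory damages ($71,730): $144,920
Trebled: 3 × $144,920 = $434,760
Attorney fees: 20% of $434,760 = $86,952
Total before cap: $434,760 + $86,952 = $521,712
Cap at $849,200: $521,712 is within the cap, no reduction.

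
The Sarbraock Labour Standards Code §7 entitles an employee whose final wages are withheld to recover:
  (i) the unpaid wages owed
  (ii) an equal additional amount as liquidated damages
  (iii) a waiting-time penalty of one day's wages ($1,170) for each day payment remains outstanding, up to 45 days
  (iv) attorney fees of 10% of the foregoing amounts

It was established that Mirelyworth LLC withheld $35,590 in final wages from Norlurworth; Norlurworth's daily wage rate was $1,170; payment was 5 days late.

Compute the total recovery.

$84,733

Liquidated damages (equal amount): $35,590
Penalty days: min(5, 45) = 5
Waiting-time penalty: 5 × $1,170 = $5,850
Subtotal: $35,590 + $35,590 + $5,850 = $77,030
Attorney fees: 10% of $77,030 = $7,703
Total award: $77,030 + $7,703 = $84,733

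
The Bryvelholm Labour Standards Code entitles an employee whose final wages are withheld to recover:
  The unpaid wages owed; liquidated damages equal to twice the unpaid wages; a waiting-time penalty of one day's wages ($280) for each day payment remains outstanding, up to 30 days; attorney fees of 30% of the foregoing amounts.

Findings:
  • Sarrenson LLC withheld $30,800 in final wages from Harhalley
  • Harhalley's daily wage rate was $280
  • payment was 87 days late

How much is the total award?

$131,040

Doubled: 2 × $30,800 = $61,600
Penalty days: min(87, 30) = 30
Waiting-time penalty: 30 × $280 = $8,400
Subtotal: $30,800 + $61,600 + $8,400 = $100,800
Attorney fees: 30% of $100,800 = $30,240
Total award: $100,800 + $30,240 = $131,040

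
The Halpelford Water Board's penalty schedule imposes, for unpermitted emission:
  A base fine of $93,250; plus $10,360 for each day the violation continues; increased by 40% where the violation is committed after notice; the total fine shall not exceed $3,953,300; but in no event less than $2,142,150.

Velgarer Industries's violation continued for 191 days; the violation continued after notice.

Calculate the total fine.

$2,900,814

Per-day component: 191 × $10,360 = $1,978,760
Base plus per-day: $93,250 + $1,978,760 = $2,072,010
Enhancement: 40% of $2,072,010 = $828,804
Enhanced fine: $2,072,010 + $828,804 = $2,900,814
Cap at $3,953,300: $2,900,814 is within the cap, no reduction.
Minimum $2,142,150: $2,900,814 meets the minimum, no increase.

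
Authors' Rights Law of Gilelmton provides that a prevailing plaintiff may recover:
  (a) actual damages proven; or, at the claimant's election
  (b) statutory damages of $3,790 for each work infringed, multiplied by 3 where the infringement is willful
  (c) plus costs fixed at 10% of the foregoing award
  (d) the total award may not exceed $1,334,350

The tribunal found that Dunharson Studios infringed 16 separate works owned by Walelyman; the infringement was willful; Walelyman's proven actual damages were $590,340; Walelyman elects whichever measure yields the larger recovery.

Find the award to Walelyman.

$649,374

Statutory damages: 16 × $3,790 = $60,640
Trebled: 3 × $60,640 = $181,920
Greater of actual damages ($590,340) or enhanced statutory damages ($181,920): $590,340
Costs: 10% of $590,340 = $59,034
Award plus costs: $590,340 + $59,034 = $649,374
Cap at $1,334,350: $649,374 is within the cap, no reduction.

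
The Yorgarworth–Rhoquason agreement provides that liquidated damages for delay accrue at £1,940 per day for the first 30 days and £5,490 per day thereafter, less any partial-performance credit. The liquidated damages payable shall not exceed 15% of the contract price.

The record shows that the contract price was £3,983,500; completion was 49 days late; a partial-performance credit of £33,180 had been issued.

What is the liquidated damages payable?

Liquidated damages: £129,330

First 30 days: 30 × £1,940 = £58,200
Remaining days: (49 − 30) × £5,490 = £104,310
Accrued per-day damages: £58,200 + £104,310 = £162,510
Less partial-performance credit: £162,510 − £33,180 = £129,330
Cap: 15% of £3,983,500 = £597,525
Cap at £597,525: £129,330 is within the cap, no reduction.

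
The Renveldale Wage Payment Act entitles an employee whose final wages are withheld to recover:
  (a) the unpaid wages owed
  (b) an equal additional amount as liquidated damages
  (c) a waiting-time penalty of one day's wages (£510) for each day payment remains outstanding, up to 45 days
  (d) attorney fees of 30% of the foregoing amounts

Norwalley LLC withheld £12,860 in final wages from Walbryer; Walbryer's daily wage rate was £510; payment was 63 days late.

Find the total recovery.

Liquidated damages (equal amount): £12,860
Penalty days: min(63, 45) = 45
Waiting-time penalty: 45 × £510 = £22,950
Subtotal: £12,860 + £12,860 + £22,950 = £48,670
Attorney fees: 30% of £48,670 = £14,601
Total award: £48,670 + £14,601 = £63,271

£63,271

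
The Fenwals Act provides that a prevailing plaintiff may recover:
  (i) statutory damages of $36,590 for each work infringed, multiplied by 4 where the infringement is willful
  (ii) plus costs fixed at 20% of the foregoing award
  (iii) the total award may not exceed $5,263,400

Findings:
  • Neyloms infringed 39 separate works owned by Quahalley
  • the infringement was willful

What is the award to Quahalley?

$5,263,400

Statutory damages: 39 × $36,590 = $1,427,010
Multiplied by 4: 4 × $1,427,010 = $5,708,040
Costs: 20% of $5,708,040 = $1,141,608
Award plus costs: $5,708,040 + $1,141,608 = $6,849,648
Cap at $5,263,400: $6,849,648 exceeds the cap → $5,263,400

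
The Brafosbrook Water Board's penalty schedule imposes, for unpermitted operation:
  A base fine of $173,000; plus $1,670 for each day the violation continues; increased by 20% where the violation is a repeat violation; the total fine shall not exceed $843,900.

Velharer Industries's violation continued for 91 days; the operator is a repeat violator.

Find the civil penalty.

$389,964

Per-day component: 91 × $1,670 = $151,970
Base plus per-day: $173,000 + $151,970 = $324,970
Enhancement: 20% of $324,970 = $64,994
Enhanced fine: $324,970 + $64,994 = $389,964
Cap at $843,900: $389,964 is within the cap, no reduction.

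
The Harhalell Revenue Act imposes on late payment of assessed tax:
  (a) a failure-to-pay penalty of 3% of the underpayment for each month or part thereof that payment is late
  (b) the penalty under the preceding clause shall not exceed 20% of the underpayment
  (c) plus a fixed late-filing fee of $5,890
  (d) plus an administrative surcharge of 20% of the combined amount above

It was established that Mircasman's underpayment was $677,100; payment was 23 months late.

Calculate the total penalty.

Accrued rate: 3% × 23 = 69%, capped at 20% → 20%
Failure-to-pay penalty: 20% of $677,100 = $135,420
Penalty before surcharge: $135,420 + $5,890 = $141,310
Administrative surcharge: 20% of $141,310 = $28,262
Total penalty: $141,310 + $28,262 = $169,572

$169,572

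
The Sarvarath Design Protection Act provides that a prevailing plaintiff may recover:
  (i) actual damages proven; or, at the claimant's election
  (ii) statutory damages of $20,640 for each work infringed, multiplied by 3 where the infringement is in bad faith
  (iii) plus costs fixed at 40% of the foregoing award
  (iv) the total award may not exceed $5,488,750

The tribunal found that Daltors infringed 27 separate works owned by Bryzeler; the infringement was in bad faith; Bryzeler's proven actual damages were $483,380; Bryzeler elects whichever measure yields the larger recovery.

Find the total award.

Statutory damages: 27 × $20,640 = $557,280
Trebled: 3 × $557,280 = $1,671,840
Greater of actual damages ($483,380) or enhanced statutory damages ($1,671,840): $1,671,840
Costs: 40% of $1,671,840 = $668,736
Award plus costs: $1,671,840 + $668,736 = $2,340,576
Cap at $5,488,750: $2,340,576 is within the cap, no reduction.

$2,340,576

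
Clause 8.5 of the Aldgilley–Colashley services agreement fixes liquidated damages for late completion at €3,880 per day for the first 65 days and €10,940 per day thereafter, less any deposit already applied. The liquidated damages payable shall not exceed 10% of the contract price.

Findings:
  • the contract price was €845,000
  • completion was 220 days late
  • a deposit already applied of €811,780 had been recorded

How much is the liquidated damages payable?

First 65 days: 65 × €3,880 = €252,200
Remaining days: (220 − 65) × €10,940 = €1,695,700
Accrued per-day damages: €252,200 + €1,695,700 = €1,947,900
Less deposit already applied: €1,947,900 − €811,780 = €1,136,120
Cap: 10% of €845,000 = €84,500
Cap at €84,500: €1,136,120 exceeds the cap → €84,500

€84,500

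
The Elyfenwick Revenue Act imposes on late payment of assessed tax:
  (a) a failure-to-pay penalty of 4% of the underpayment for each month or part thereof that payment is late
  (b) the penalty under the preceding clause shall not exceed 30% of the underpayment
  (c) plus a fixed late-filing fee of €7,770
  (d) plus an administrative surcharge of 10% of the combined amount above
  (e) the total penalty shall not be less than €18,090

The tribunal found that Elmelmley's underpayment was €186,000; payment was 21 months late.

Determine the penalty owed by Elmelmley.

Accrued rate: 4% × 21 = 84%, capped at 30% → 30%
Failure-to-pay penalty: 30% of €186,000 = €55,800
Penalty before surcharge: €55,800 + €7,770 = €63,570
Administrative surcharge: 10% of €63,570 = €6,357
Total penalty: €63,570 + €6,357 = €69,927
Minimum €18,090: €69,927 meets the minimum, no increase.

€69,927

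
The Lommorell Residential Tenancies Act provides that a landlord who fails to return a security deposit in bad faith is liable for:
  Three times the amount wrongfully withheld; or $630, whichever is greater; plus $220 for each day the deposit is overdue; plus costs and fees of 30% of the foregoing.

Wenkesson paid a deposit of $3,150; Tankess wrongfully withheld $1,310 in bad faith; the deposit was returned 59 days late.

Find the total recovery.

Recovery: $21,983

Trebled: 3 × $1,310 = $3,930
Minimum $630: $3,930 meets the minimum, no increase.
Late-return penalty: 59 × $220 = $12,980
Damages plus late penalty: $3,930 + $12,980 = $16,910
Costs and fees: 30% of $16,910 = $5,073
Total recovery: $16,910 + $5,073 = $21,983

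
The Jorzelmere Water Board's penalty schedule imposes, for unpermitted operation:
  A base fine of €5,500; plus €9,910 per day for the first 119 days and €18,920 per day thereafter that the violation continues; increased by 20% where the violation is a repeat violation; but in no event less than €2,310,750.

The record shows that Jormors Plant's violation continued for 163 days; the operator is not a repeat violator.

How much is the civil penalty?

€2,310,750

First 119 days: 119 × €9,910 = €1,179,290
Remaining days: (163 − 119) × €18,920 = €832,480
Per-day component: €1,179,290 + €832,480 = €2,011,770
Base plus per-day: €5,500 + €2,011,770 = €2,017,270
The operator is not a repeat violator: no 20% increase.
Minimum €2,310,750: €2,017,270 is below the minimum → €2,310,750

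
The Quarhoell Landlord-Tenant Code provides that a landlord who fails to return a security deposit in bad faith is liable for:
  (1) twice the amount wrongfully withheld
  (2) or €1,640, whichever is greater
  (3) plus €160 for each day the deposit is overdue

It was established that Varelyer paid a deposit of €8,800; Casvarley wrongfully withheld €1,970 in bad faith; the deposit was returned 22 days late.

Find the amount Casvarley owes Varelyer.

Doubled: 2 × €1,970 = €3,940
Minimum €1,640: €3,940 meets the minimum, no increase.
Late-return penalty: 22 × €160 = €3,520
Damages plus late penalty: €3,940 + €3,520 = €7,460

€7,460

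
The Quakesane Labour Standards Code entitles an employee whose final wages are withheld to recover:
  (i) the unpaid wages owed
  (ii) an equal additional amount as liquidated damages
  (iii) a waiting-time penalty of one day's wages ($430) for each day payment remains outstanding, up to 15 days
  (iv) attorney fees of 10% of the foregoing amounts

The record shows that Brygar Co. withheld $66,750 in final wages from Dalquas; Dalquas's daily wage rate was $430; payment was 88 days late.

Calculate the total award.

Total award: $153,945

Liquidated damages (equal amount): $66,750
Penalty days: min(88, 15) = 15
Waiting-time penalty: 15 × $430 = $6,450
Subtotal: $66,750 + $66,750 + $6,450 = $139,950
Attorney fees: 10% of $139,950 = $13,995
Total award: $139,950 + $13,995 = $153,945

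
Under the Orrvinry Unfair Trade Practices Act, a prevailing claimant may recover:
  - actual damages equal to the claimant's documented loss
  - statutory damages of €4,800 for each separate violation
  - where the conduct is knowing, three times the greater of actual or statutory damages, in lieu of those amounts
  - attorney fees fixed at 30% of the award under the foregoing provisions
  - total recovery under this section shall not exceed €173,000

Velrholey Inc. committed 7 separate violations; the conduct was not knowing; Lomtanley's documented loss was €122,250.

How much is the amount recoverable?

€173,000

Statutory damages: 7 × €4,800 = €33,600
Conduct not knowing: the in-lieu enhancement does not apply.
Actual plus statutory damages: €122,250 + €33,600 = €155,850
Attorney fees: 30% of €155,850 = €46,755
Total before cap: €155,850 + €46,755 = €202,605
Cap at €173,000: €202,605 exceeds the cap → €173,000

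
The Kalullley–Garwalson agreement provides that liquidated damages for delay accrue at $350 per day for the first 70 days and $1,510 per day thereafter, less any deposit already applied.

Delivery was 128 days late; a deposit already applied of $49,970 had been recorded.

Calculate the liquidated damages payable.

$62,110

First 70 days: 70 × $350 = $24,500
Remaining days: (128 − 70) × $1,510 = $87,580
Accrued per-day damages: $24,500 + $87,580 = $112,080
Less deposit already applied: $112,080 − $49,970 = $62,110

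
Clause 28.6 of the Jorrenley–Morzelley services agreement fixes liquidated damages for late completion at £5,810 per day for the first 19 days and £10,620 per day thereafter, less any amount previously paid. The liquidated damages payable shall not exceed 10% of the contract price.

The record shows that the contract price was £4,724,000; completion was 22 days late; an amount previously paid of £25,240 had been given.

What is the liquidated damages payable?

First 19 days: 19 × £5,810 = £110,390
Remaining days: (22 − 19) × £10,620 = £31,860
Accrued per-day damages: £110,390 + £31,860 = £142,250
Less amount previously paid: £142,250 − £25,240 = £117,010
Cap: 10% of £4,724,000 = £472,400
Cap at £472,400: £117,010 is within the cap, no reduction.

£117,010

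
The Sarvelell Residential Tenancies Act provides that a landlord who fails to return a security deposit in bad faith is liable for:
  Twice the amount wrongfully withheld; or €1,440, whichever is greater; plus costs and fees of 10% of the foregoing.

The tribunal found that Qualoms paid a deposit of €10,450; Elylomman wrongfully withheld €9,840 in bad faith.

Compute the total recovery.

€21,648

Doubled: 2 × €9,840 = €19,680
Minimum €1,440: €19,680 meets the minimum, no increase.
Costs and fees: 10% of €19,680 = €1,968
Total recovery: €19,680 + €1,968 = €21,648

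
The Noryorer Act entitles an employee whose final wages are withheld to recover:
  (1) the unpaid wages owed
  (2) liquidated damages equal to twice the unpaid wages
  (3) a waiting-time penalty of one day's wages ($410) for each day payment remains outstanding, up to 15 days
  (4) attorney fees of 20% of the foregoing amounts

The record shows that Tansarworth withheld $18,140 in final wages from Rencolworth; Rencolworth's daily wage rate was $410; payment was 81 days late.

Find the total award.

Doubled: 2 × $18,140 = $36,280
Penalty days: min(81, 15) = 15
Waiting-time penalty: 15 × $410 = $6,150
Subtotal: $18,140 + $36,280 + $6,150 = $60,570
Attorney fees: 20% of $60,570 = $12,114
Total award: $60,570 + $12,114 = $72,684

$72,684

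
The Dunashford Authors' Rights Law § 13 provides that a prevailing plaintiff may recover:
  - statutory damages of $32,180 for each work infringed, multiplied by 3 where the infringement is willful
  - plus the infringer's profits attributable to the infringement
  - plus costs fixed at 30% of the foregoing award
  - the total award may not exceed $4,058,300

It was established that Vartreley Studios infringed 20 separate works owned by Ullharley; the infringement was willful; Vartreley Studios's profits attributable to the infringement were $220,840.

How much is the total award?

Statutory damages: 20 × $32,180 = $643,600
Trebled: 3 × $643,600 = $1,930,800
Combined award: $1,930,800 + $220,840 = $2,151,640
Costs: 30% of $2,151,640 = $645,492
Award plus costs: $2,151,640 + $645,492 = $2,797,132
Cap at $4,058,300: $2,797,132 is within the cap, no reduction.

$2,797,132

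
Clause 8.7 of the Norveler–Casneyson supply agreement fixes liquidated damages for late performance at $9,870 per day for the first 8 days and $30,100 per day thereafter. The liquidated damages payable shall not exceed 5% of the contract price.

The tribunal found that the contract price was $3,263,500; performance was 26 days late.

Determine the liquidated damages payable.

First 8 days: 8 × $9,870 = $78,960
Remaining days: (26 − 8) × $30,100 = $541,800
Accrued per-day damages: $78,960 + $541,800 = $620,760
Cap: 5% of $3,263,500 = $163,175
Cap at $163,175: $620,760 exceeds the cap → $163,175

$163,175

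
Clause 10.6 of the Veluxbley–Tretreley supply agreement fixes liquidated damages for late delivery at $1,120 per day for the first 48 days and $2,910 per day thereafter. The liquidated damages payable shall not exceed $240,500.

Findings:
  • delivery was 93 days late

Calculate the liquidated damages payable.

$184,710

First 48 days: 48 × $1,120 = $53,760
Remaining days: (93 − 48) × $2,910 = $130,950
Accrued per-day damages: $53,760 + $130,950 = $184,710
Cap at $240,500: $184,710 is within the cap, no reduction.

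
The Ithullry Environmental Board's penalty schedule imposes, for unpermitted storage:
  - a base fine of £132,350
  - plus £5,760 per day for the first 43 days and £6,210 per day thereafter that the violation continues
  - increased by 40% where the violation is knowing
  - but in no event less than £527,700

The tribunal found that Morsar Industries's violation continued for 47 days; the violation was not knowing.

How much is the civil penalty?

First 43 days: 43 × £5,760 = £247,680
Remaining days: (47 − 43) × £6,210 = £24,840
Per-day component: £247,680 + £24,840 = £272,520
Base plus per-day: £132,350 + £272,520 = £404,870
The violation was not knowing: no 40% increase.
Minimum £527,700: £404,870 is below the minimum → £527,700

£527,700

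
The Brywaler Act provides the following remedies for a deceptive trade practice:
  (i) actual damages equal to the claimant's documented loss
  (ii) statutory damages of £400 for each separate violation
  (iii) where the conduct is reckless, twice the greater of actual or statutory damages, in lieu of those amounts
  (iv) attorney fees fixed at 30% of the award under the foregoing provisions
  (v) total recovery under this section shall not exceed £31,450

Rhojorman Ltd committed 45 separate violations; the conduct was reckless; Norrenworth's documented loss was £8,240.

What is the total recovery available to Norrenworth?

Statutory damages: 45 × £400 = £18,000
Greater of actual damages (£8,240) or statutory damages (£18,000): £18,000
Doubled: 2 × £18,000 = £36,000
Attorney fees: 30% of £36,000 = £10,800
Total before cap: £36,000 + £10,800 = £46,800
Cap at £31,450: £46,800 exceeds the cap → £31,450

Total recovery: £31,450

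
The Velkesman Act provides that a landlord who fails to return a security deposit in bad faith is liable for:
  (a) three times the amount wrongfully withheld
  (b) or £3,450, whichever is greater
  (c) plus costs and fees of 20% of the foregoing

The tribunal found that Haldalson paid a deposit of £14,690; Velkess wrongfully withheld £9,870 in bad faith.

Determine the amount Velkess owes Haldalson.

£35,532

Trebled: 3 × £9,870 = £29,610
Minimum £3,450: £29,610 meets the minimum, no increase.
Costs and fees: 20% of £29,610 = £5,922
Total recovery: £29,610 + £5,922 = £35,532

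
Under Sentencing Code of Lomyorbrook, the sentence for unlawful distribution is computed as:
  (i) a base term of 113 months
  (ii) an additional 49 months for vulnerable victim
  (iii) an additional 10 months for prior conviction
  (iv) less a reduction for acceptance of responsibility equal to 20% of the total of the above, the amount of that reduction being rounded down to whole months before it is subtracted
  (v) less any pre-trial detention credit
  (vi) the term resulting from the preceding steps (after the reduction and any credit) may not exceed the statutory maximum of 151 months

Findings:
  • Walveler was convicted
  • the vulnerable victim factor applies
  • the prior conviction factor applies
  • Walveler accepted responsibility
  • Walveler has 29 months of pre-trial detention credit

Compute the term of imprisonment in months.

Vulnerable victim enhancement: +49 months
Prior conviction enhancement: +10 months
Adjusted term: 113 months + 49 months + 10 months = 172 months
Acceptance of responsibility reduction: 20% of 172 months = 34 months (rounded down)
After reduction: 172 − 34 = 138 months
Less pre-trial detention credit: 138 months − 29 months = 109 months
Cap at 151 months: 109 months is within the cap, no reduction.

Sentence: 109 months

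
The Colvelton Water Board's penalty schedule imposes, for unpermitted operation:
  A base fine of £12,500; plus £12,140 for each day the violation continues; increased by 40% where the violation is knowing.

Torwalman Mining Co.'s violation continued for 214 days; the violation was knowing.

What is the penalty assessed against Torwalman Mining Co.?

£3,654,644

Per-day component: 214 × £12,140 = £2,597,960
Base plus per-day: £12,500 + £2,597,960 = £2,610,460
Enhancement: 40% of £2,610,460 = £1,044,184
Enhanced fine: £2,610,460 + £1,044,184 = £3,654,644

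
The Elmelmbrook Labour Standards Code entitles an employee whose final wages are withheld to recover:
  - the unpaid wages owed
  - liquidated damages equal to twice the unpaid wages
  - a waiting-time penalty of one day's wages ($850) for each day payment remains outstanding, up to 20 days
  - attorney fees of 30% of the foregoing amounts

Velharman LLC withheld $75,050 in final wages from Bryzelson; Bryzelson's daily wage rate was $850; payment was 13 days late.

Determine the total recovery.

Doubled: 2 × $75,050 = $150,100
Penalty days: min(13, 20) = 13
Waiting-time penalty: 13 × $850 = $11,050
Subtotal: $75,050 + $150,100 + $11,050 = $236,200
Attorney fees: 30% of $236,200 = $70,860
Total award: $236,200 + $70,860 = $307,060

$307,060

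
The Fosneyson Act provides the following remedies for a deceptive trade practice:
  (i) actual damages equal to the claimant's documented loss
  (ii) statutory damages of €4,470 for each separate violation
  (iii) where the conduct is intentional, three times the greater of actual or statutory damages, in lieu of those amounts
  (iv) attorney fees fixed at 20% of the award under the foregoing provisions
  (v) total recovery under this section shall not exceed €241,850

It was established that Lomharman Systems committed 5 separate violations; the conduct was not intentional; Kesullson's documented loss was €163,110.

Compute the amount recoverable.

Statutory damages: 5 × €4,470 = €22,350
Conduct not intentional: the in-lieu enhancement does not apply.
Actual plus statutory damages: €163,110 + €22,350 = €185,460
Attorney fees: 20% of €185,460 = €37,092
Total before cap: €185,460 + €37,092 = €222,552
Cap at €241,850: €222,552 is within the cap, no reduction.

€222,552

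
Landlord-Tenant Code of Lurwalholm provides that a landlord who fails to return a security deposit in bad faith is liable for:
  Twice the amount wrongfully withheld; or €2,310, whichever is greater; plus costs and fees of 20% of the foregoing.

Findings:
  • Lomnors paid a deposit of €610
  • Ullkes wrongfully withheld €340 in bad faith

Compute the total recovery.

€2,772

Doubled: 2 × €340 = €680
Minimum €2,310: €680 is below the minimum → €2,310
Costs and fees: 20% of €2,310 = €462
Total recovery: €2,310 + €462 = €2,772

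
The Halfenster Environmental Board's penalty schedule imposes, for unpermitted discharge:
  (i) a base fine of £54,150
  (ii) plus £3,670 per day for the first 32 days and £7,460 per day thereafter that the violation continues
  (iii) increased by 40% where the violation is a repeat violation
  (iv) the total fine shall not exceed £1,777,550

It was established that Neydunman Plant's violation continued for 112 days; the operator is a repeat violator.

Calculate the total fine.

£1,075,746

First 32 days: 32 × £3,670 = £117,440
Remaining days: (112 − 32) × £7,460 = £596,800
Per-day component: £117,440 + £596,800 = £714,240
Base plus per-day: £54,150 + £714,240 = £768,390
Enhancement: 40% of £768,390 = £307,356
Enhanced fine: £768,390 + £307,356 = £1,075,746
Cap at £1,777,550: £1,075,746 is within the cap, no reduction.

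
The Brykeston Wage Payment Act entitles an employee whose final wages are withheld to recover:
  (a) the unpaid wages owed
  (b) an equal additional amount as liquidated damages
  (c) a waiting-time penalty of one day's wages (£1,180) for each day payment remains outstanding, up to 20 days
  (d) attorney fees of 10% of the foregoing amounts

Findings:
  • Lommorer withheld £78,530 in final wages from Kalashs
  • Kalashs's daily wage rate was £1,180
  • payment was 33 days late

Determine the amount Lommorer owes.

Liquidated damages (equal amount): £78,530
Penalty days: min(33, 20) = 20
Waiting-time penalty: 20 × £1,180 = £23,600
Subtotal: £78,530 + £78,530 + £23,600 = £180,660
Attorney fees: 10% of £180,660 = £18,066
Total award: £180,660 + £18,066 = £198,726

£198,726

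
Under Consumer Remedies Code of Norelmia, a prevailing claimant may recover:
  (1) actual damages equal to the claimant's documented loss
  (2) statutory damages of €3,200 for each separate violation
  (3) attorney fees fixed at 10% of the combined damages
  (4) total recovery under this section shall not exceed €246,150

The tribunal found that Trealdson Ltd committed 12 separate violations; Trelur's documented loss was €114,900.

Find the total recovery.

Statutory damages: 12 × €3,200 = €38,400
Combined damages: €114,900 + €38,400 = €153,300
Attorney fees: 10% of €153,300 = €15,330
Total before cap: €153,300 + €15,330 = €168,630
Cap at €246,150: €168,630 is within the cap, no reduction.

€168,630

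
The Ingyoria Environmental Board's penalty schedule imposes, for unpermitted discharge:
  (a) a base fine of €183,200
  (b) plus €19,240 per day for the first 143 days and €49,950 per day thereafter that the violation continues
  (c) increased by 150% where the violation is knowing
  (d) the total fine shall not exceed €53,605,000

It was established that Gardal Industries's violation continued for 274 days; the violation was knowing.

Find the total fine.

First 143 days: 143 × €19,240 = €2,751,320
Remaining days: (274 − 143) × €49,950 = €6,543,450
Per-day component: €2,751,320 + €6,543,450 = €9,294,770
Base plus per-day: €183,200 + €9,294,770 = €9,477,970
Enhancement: 150% of €9,477,970 = €14,216,955
Enhanced fine: €9,477,970 + €14,216,955 = €23,694,925
Cap at €53,605,000: €23,694,925 is within the cap, no reduction.

€23,694,925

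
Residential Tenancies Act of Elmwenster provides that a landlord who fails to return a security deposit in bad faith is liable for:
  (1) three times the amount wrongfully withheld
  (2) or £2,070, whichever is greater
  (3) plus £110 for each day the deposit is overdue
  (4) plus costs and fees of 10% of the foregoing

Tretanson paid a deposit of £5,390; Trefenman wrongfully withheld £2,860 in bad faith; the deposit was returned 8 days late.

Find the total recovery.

£10,406

Trebled: 3 × £2,860 = £8,580
Minimum £2,070: £8,580 meets the minimum, no increase.
Late-return penalty: 8 × £110 = £880
Damages plus late penalty: £8,580 + £880 = £9,460
Costs and fees: 10% of £9,460 = £946
Total recovery: £9,460 + £946 = £10,406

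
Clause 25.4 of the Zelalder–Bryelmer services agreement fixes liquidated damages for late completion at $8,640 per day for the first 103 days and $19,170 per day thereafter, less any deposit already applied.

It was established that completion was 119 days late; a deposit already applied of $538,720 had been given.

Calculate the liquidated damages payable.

First 103 days: 103 × $8,640 = $889,920
Remaining days: (119 − 103) × $19,170 = $306,720
Accrued per-day damages: $889,920 + $306,720 = $1,196,640
Less deposit already applied: $1,196,640 − $538,720 = $657,920

$657,920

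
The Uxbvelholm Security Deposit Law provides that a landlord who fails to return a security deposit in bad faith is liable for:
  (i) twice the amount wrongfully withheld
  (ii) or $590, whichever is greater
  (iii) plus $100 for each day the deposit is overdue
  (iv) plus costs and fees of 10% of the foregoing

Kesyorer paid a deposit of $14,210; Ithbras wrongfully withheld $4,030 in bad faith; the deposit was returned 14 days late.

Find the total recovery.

$10,406

Doubled: 2 × $4,030 = $8,060
Minimum $590: $8,060 meets the minimum, no increase.
Late-return penalty: 14 × $100 = $1,400
Damages plus late penalty: $8,060 + $1,400 = $9,460
Costs and fees: 10% of $9,460 = $946
Total recovery: $9,460 + $946 = $10,406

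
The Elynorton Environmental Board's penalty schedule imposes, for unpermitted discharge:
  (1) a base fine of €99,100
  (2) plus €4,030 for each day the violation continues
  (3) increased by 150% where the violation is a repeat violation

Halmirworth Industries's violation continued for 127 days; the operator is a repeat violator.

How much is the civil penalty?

Per-day component: 127 × €4,030 = €511,810
Base plus per-day: €99,100 + €511,810 = €610,910
Enhancement: 150% of €610,910 = €916,365
Enhanced fine: €610,910 + €916,365 = €1,527,275

€1,527,275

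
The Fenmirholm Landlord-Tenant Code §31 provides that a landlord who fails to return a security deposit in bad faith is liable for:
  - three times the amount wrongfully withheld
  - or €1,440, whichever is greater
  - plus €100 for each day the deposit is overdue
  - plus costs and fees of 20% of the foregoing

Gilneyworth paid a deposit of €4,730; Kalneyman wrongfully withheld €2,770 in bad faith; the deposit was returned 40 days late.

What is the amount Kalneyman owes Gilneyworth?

€14,772

Trebled: 3 × €2,770 = €8,310
Minimum €1,440: €8,310 meets the minimum, no increase.
Late-return penalty: 40 × €100 = €4,000
Damages plus late penalty: €8,310 + €4,000 = €12,310
Costs and fees: 20% of €12,310 = €2,462
Total recovery: €12,310 + €2,462 = €14,772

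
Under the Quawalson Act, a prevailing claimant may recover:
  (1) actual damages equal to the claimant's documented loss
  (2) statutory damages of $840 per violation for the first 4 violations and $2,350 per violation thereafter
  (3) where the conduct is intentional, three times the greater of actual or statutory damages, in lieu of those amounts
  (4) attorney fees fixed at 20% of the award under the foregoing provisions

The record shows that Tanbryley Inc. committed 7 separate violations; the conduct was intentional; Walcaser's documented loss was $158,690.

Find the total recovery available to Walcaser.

First 4 violations: 4 × $840 = $3,360
Remaining violations: (7 − 4) × $2,350 = $7,050
Statutory damages: $3,360 + $7,050 = $10,410
Greater of actual damages ($158,690) or statutory damages ($10,410): $158,690
Trebled: 3 × $158,690 = $476,070
Attorney fees: 20% of $476,070 = $95,214
Total recovery: $476,070 + $95,214 = $571,284

$571,284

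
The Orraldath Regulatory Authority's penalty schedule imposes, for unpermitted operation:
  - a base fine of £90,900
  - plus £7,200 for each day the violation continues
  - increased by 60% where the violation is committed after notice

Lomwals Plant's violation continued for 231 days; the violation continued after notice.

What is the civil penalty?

£2,806,560

Per-day component: 231 × £7,200 = £1,663,200
Base plus per-day: £90,900 + £1,663,200 = £1,754,100
Enhancement: 60% of £1,754,100 = £1,052,460
Enhanced fine: £1,754,100 + £1,052,460 = £2,806,560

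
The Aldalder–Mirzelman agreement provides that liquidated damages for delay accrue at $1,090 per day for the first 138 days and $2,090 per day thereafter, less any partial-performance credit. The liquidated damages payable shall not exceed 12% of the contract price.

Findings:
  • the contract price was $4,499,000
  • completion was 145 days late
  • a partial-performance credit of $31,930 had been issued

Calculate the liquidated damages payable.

First 138 days: 138 × $1,090 = $150,420
Remaining days: (145 − 138) × $2,090 = $14,630
Accrued per-day damages: $150,420 + $14,630 = $165,050
Less partial-performance credit: $165,050 − $31,930 = $133,120
Cap: 12% of $4,499,000 = $539,880
Cap at $539,880: $133,120 is within the cap, no reduction.

Liquidated damages: $133,120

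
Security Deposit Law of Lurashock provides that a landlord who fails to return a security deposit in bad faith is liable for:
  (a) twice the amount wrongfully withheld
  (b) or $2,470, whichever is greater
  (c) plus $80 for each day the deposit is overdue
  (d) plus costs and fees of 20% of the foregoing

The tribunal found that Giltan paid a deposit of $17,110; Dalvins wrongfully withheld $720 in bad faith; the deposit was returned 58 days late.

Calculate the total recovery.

Doubled: 2 × $720 = $1,440
Minimum $2,470: $1,440 is below the minimum → $2,470
Late-return penalty: 58 × $80 = $4,640
Damages plus late penalty: $2,470 + $4,640 = $7,110
Costs and fees: 20% of $7,110 = $1,422
Total recovery: $7,110 + $1,422 = $8,532

$8,532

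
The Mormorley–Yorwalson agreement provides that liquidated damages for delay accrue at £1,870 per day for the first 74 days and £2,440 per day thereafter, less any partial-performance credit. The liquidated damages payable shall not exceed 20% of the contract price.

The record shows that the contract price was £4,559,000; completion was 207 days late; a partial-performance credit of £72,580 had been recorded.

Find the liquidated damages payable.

Liquidated damages: £390,320

First 74 days: 74 × £1,870 = £138,380
Remaining days: (207 − 74) × £2,440 = £324,520
Accrued per-day damages: £138,380 + £324,520 = £462,900
Less partial-performance credit: £462,900 − £72,580 = £390,320
Cap: 20% of £4,559,000 = £911,800
Cap at £911,800: £390,320 is within the cap, no reduction.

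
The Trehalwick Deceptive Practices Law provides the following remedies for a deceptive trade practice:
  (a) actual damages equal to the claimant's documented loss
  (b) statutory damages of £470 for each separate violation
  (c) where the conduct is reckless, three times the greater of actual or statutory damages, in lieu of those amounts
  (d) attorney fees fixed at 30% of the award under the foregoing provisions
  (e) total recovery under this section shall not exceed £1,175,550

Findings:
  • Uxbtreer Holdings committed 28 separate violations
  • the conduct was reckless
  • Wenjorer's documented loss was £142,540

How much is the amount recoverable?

Total recovery: £555,906

Statutory damages: 28 × £470 = £13,160
Greater of actual damages (£142,540) or statutory damages (£13,160): £142,540
Trebled: 3 × £142,540 = £427,620
Attorney fees: 30% of £427,620 = £128,286
Total before cap: £427,620 + £128,286 = £555,906
Cap at £1,175,550: £555,906 is within the cap, no reduction.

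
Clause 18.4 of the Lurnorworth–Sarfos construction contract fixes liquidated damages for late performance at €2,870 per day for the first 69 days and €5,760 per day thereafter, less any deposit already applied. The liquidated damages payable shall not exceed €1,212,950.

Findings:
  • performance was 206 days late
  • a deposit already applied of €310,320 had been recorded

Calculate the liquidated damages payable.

First 69 days: 69 × €2,870 = €198,030
Remaining days: (206 − 69) × €5,760 = €789,120
Accrued per-day damages: €198,030 + €789,120 = €987,150
Less deposit already applied: €987,150 − €310,320 = €676,830
Cap at €1,212,950: €676,830 is within the cap, no reduction.

€676,830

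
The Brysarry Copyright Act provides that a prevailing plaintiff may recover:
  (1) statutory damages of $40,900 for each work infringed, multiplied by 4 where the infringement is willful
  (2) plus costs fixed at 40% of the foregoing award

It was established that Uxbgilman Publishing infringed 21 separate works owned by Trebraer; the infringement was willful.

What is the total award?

Statutory damages: 21 × $40,900 = $858,900
Multiplied by 4: 4 × $858,900 = $3,435,600
Costs: 40% of $3,435,600 = $1,374,240
Award plus costs: $3,435,600 + $1,374,240 = $4,809,840

$4,809,840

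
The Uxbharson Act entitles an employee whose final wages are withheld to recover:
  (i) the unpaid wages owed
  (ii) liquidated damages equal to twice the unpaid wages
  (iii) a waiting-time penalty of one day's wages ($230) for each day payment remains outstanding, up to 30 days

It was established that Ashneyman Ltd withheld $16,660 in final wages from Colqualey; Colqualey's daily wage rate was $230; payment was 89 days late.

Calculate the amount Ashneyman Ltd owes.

$56,880

Doubled: 2 × $16,660 = $33,320
Penalty days: min(89, 30) = 30
Waiting-time penalty: 30 × $230 = $6,900
Total award: $16,660 + $33,320 + $6,900 = $56,880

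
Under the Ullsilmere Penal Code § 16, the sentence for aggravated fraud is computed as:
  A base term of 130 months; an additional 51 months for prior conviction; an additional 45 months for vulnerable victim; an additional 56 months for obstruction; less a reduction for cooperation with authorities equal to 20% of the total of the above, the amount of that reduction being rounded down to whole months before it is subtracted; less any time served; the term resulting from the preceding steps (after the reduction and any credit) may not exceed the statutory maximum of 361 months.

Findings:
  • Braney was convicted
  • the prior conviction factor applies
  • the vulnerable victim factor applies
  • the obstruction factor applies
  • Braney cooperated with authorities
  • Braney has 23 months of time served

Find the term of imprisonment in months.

Prior conviction enhancement: +51 months
Vulnerable victim enhancement: +45 months
Obstruction enhancement: +56 months
Adjusted term: 130 months + 51 months + 45 months + 56 months = 282 months
Cooperation with authorities reduction: 20% of 282 months = 56 months (rounded down)
After reduction: 282 − 56 = 226 months
Less time served: 226 months − 23 months = 203 months
Cap at 361 months: 203 months is within the cap, no reduction.

203 months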